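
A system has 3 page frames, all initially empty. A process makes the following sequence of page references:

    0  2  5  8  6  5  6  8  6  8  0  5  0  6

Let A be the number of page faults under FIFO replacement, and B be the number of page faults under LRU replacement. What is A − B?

-1

Under FIFO: F F F F F . . . . . F F . . → 7 faults.
Under LRU: F F F F F . . . . . F F . F → 8 faults.
A − B = 7 − 8 = -1.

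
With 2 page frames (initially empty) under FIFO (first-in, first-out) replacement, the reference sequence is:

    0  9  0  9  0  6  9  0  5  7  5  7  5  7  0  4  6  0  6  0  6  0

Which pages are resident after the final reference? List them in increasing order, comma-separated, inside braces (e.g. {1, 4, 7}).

0 → miss, frames [0]
9 → miss, frames [0, 9]
0 → hit
9 → hit
0 → hit
6 → miss, evict 0, frames [9, 6]
9 → hit
0 → miss, evict 9, frames [6, 0]
5 → miss, evict 6, frames [0, 5]
7 → miss, evict 0, frames [5, 7]
5 → hit
7 → hit
5 → hit
7 → hit
0 → miss, evict 5, frames [7, 0]
4 → miss, evict 7, frames [0, 4]
6 → miss, evict 0, frames [4, 6]
0 → miss, evict 4, frames [6, 0]
6 → hit
0 → hit
6 → hit
0 → hit

{0, 6}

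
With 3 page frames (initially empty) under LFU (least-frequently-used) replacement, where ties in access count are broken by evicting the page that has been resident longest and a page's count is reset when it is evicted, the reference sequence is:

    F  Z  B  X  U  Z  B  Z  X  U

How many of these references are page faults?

9

F -> miss, frames [F]
Z -> miss, frames [F, Z]
B -> miss, frames [F, Z, B]
X -> miss, evict F, frames [Z, B, X]
U -> miss, evict Z, frames [B, X, U]
Z -> miss, evict B, frames [X, U, Z]
B -> miss, evict X, frames [U, Z, B]
Z -> hit
X -> miss, evict U, frames [Z, B, X]
U -> miss, evict B, frames [Z, X, U]
Page faults: 9.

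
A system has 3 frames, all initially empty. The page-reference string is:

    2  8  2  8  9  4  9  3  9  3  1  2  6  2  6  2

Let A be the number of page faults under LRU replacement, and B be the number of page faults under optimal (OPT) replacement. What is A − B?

1

Under LRU: F F . . F F . F . . F F F . . . → 8 faults.
Under OPT: F F . . F F . F . . F . F . . . → 7 faults.
A − B = 8 − 7 = 1.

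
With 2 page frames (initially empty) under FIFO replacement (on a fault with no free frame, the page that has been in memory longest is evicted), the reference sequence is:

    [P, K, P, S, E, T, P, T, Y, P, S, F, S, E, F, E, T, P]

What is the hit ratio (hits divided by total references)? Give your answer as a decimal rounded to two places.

0.33

P: miss, frames [P]
K: miss, frames [P, K]
P: hit
S: miss, evict P, frames [K, S]
E: miss, evict K, frames [S, E]
T: miss, evict S, frames [E, T]
P: miss, evict E, frames [T, P]
T: hit
Y: miss, evict T, frames [P, Y]
P: hit
S: miss, evict P, frames [Y, S]
F: miss, evict Y, frames [S, F]
S: hit
E: miss, evict S, frames [F, E]
F: hit
E: hit
T: miss, evict F, frames [E, T]
P: miss, evict E, frames [T, P]
Hits: 6 of 18 references → 6/18 = 0.3333.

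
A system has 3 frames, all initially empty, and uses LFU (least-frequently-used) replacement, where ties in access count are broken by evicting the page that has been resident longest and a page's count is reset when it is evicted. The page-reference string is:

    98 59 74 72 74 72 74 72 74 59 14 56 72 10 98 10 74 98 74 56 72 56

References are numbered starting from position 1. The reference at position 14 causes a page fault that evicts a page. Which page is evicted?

56

pos 1: 98 → miss, frames {98}
pos 2: 59 → miss, frames {98,59}
pos 3: 74 → miss, frames {98,59,74}
pos 4: 72 → miss, evict 98, frames {59,74,72}
pos 5: 74 → hit
pos 6: 72 → hit
pos 7: 74 → hit
pos 8: 72 → hit
pos 9: 74 → hit
pos 10: 59 → hit
pos 11: 14 → miss, evict 59, frames {74,72,14}
pos 12: 56 → miss, evict 14, frames {74,72,56}
pos 13: 72 → hit
pos 14: 10 → miss, evict 56, frames {74,72,10}
At position 14, page 56 is evicted.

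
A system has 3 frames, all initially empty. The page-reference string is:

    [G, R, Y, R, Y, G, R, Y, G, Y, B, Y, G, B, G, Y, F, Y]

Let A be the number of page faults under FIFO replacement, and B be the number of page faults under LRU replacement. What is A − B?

Under FIFO: F F F . . . . . . . F . F . . . F F → 7 faults.
Under LRU: F F F . . . . . . . F . . . . . F . → 5 faults.
A − B = 7 − 5 = 2.

2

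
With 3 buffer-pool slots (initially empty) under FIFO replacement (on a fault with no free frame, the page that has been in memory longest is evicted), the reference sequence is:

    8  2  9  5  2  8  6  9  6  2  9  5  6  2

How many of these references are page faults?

10

8 → miss, frames {8}
2 → miss, frames {8,2}
9 → miss, frames {8,2,9}
5 → miss, evict 8, frames {2,9,5}
2 → hit
8 → miss, evict 2, frames {9,5,8}
6 → miss, evict 9, frames {5,8,6}
9 → miss, evict 5, frames {8,6,9}
6 → hit
2 → miss, evict 8, frames {6,9,2}
9 → hit
5 → miss, evict 6, frames {9,2,5}
6 → miss, evict 9, frames {2,5,6}
2 → hit
Page faults: 10.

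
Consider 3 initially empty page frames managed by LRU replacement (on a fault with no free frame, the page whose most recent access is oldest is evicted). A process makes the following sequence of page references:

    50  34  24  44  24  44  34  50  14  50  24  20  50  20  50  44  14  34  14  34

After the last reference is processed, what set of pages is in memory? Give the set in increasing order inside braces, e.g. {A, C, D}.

{14, 34, 44}

50: fault, frames [50]
34: fault, frames [50, 34]
24: fault, frames [50, 34, 24]
44: fault, evict 50, frames [34, 24, 44]
24: hit
44: hit
34: hit
50: fault, evict 24, frames [44, 34, 50]
14: fault, evict 44, frames [34, 50, 14]
50: hit
24: fault, evict 34, frames [14, 50, 24]
20: fault, evict 14, frames [50, 24, 20]
50: hit
20: hit
50: hit
44: fault, evict 24, frames [20, 50, 44]
14: fault, evict 20, frames [50, 44, 14]
34: fault, evict 50, frames [44, 14, 34]
14: hit
34: hit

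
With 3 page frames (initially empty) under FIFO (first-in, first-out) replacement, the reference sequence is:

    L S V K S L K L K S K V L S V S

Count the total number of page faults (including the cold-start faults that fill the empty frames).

L -> miss, frames {L}
S -> miss, frames {L,S}
V -> miss, frames {L,S,V}
K -> miss, evict L, frames {S,V,K}
S -> hit
L -> miss, evict S, frames {V,K,L}
K -> hit
L -> hit
K -> hit
S -> miss, evict V, frames {K,L,S}
K -> hit
V -> miss, evict K, frames {L,S,V}
L -> hit
S -> hit
V -> hit
S -> hit
Page faults: 7.

7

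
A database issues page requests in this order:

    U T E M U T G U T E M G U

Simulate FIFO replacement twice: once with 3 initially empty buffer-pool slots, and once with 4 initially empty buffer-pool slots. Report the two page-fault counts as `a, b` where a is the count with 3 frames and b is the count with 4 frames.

10, 11

3 frames: F F F F F F F . . F F . F → 10 faults.
4 frames: F F F F . . F F F F F F F → 11 faults.
11 > 10: adding a frame increased faults — Belady's anomaly.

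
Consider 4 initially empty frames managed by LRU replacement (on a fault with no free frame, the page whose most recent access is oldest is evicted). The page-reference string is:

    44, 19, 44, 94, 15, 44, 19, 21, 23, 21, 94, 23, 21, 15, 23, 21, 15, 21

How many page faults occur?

44 -> fault, frames {44}
19 -> fault, frames {44,19}
44 -> hit
94 -> fault, frames {19,44,94}
15 -> fault, frames {19,44,94,15}
44 -> hit
19 -> hit
21 -> fault, evict 94, frames {15,44,19,21}
23 -> fault, evict 15, frames {44,19,21,23}
21 -> hit
94 -> fault, evict 44, frames {19,23,21,94}
23 -> hit
21 -> hit
15 -> fault, evict 19, frames {94,23,21,15}
23 -> hit
21 -> hit
15 -> hit
21 -> hit
Page faults: 8.

8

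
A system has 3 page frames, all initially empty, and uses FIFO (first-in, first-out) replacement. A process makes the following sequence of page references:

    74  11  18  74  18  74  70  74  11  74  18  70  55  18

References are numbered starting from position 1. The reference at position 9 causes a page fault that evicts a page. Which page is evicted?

18

pos 1: 74 → miss, frames [74]
pos 2: 11 → miss, frames [74, 11]
pos 3: 18 → miss, frames [74, 11, 18]
pos 4: 74 → hit
pos 5: 18 → hit
pos 6: 74 → hit
pos 7: 70 → miss, evict 74, frames [11, 18, 70]
pos 8: 74 → miss, evict 11, frames [18, 70, 74]
pos 9: 11 → miss, evict 18, frames [70, 74, 11]
At position 9, page 18 is evicted.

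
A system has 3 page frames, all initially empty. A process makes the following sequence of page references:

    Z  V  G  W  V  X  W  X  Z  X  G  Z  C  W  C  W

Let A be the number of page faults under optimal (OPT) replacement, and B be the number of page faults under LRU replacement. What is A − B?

Under OPT: F F F F . F . . . . F . F . . . → 7 faults.
Under LRU: F F F F . F . . F . F . F F . . → 9 faults.
A − B = 7 − 9 = -2.

-2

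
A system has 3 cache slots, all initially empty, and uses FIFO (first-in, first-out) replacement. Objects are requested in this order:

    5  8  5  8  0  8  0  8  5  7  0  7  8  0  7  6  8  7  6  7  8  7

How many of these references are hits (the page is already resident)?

5 → fault, frames (5)
8 → fault, frames (5 8)
5 → hit
8 → hit
0 → fault, frames (5 8 0)
8 → hit
0 → hit
8 → hit
5 → hit
7 → fault, evict 5, frames (8 0 7)
0 → hit
7 → hit
8 → hit
0 → hit
7 → hit
6 → fault, evict 8, frames (0 7 6)
8 → fault, evict 0, frames (7 6 8)
7 → hit
6 → hit
7 → hit
8 → hit
7 → hit
Hits: 16.

16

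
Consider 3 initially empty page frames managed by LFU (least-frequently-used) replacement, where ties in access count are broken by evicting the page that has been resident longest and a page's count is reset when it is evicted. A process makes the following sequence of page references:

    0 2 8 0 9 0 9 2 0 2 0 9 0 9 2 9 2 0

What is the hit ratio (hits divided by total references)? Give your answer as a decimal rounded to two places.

0 → fault, frames [0]
2 → fault, frames [0, 2]
8 → fault, frames [0, 2, 8]
0 → hit
9 → fault, evict 2, frames [0, 8, 9]
0 → hit
9 → hit
2 → fault, evict 8, frames [0, 9, 2]
0 → hit
2 → hit
0 → hit
9 → hit
0 → hit
9 → hit
2 → hit
9 → hit
2 → hit
0 → hit
Hits: 13 of 18 references → 13/18 = 0.7222.

0.72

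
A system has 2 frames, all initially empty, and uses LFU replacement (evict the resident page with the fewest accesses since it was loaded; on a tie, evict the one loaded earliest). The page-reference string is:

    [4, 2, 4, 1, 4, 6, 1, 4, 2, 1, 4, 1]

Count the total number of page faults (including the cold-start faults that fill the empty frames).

4 → fault, frames {4}
2 → fault, frames {4,2}
4 → hit
1 → fault, evict 2, frames {4,1}
4 → hit
6 → fault, evict 1, frames {4,6}
1 → fault, evict 6, frames {4,1}
4 → hit
2 → fault, evict 1, frames {4,2}
1 → fault, evict 2, frames {4,1}
4 → hit
1 → hit
Page faults: 7.

7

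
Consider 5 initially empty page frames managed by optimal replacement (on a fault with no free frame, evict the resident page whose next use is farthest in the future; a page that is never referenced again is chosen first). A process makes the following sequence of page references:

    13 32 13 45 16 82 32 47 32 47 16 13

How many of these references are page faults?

6

13: miss, frames (13)
32: miss, frames (13 32)
13: hit
45: miss, frames (13 32 45)
16: miss, frames (13 32 45 16)
82: miss, frames (13 32 45 16 82)
32: hit
47: miss, evict 82, frames (13 32 45 16 47)
32: hit
47: hit
16: hit
13: hit
Page faults: 6.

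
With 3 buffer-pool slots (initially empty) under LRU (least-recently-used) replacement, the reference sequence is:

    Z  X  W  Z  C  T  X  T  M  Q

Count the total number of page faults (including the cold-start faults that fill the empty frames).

Z → fault, frames (Z)
X → fault, frames (Z X)
W → fault, frames (Z X W)
Z → hit
C → fault, evict X, frames (W Z C)
T → fault, evict W, frames (Z C T)
X → fault, evict Z, frames (C T X)
T → hit
M → fault, evict C, frames (X T M)
Q → fault, evict X, frames (T M Q)
Page faults: 8.

8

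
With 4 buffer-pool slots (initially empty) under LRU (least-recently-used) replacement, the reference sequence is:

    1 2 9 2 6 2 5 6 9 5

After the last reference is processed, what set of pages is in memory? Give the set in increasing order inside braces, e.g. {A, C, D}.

{2, 5, 6, 9}

1 -> miss, frames {1}
2 -> miss, frames {1,2}
9 -> miss, frames {1,2,9}
2 -> hit
6 -> miss, frames {1,9,2,6}
2 -> hit
5 -> miss, evict 1, frames {9,6,2,5}
6 -> hit
9 -> hit
5 -> hit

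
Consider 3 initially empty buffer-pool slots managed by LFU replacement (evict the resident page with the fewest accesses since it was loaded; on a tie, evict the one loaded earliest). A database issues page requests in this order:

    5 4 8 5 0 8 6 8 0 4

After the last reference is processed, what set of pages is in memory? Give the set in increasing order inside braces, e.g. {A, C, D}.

5 -> miss, frames {5}
4 -> miss, frames {5,4}
8 -> miss, frames {5,4,8}
5 -> hit
0 -> miss, evict 4, frames {5,8,0}
8 -> hit
6 -> miss, evict 0, frames {5,8,6}
8 -> hit
0 -> miss, evict 6, frames {5,8,0}
4 -> miss, evict 0, frames {5,8,4}

{4, 5, 8}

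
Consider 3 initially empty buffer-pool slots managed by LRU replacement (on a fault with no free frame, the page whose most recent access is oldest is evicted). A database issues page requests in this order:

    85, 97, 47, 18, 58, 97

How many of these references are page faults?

6

85 → fault, frames [85]
97 → fault, frames [85, 97]
47 → fault, frames [85, 97, 47]
18 → fault, evict 85, frames [97, 47, 18]
58 → fault, evict 97, frames [47, 18, 58]
97 → fault, evict 47, frames [18, 58, 97]
Page faults: 6.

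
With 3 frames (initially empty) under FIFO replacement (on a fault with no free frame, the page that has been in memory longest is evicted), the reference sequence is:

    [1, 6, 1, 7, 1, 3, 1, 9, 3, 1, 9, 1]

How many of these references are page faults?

1 -> fault, frames (1)
6 -> fault, frames (1 6)
1 -> hit
7 -> fault, frames (1 6 7)
1 -> hit
3 -> fault, evict 1, frames (6 7 3)
1 -> fault, evict 6, frames (7 3 1)
9 -> fault, evict 7, frames (3 1 9)
3 -> hit
1 -> hit
9 -> hit
1 -> hit
Page faults: 6.

6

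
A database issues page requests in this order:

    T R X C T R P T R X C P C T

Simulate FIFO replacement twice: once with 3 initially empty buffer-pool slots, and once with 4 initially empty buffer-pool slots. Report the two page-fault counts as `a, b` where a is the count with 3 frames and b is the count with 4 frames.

3 frames: F F F F F F F . . F F . . F → 10 faults.
4 frames: F F F F . . F F F F F F . F → 11 faults.
11 > 10: adding a frame increased faults — Belady's anomaly.

10, 11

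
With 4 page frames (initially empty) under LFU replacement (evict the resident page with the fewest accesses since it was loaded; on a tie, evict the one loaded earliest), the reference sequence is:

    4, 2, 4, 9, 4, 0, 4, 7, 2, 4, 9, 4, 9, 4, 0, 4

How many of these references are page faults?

8

4: fault, frames (4)
2: fault, frames (4 2)
4: hit
9: fault, frames (4 2 9)
4: hit
0: fault, frames (4 2 9 0)
4: hit
7: fault, evict 2, frames (4 9 0 7)
2: fault, evict 9, frames (4 0 7 2)
4: hit
9: fault, evict 0, frames (4 7 2 9)
4: hit
9: hit
4: hit
0: fault, evict 7, frames (4 2 9 0)
4: hit
Page faults: 8.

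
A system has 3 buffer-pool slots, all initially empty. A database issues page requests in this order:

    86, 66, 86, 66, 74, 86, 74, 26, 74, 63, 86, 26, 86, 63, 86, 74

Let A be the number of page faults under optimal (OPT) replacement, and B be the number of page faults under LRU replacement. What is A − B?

-2

Under OPT: F F . . F . . F . F . . . . . F → 6 faults.
Under LRU: F F . . F . . F . F F F . . . F → 8 faults.
A − B = 6 − 8 = -2.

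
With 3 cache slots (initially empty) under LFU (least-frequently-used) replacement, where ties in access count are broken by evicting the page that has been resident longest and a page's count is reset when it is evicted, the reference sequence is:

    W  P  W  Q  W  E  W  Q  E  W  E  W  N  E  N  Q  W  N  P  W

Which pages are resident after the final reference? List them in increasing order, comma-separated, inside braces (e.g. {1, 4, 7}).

W → fault, frames {W}
P → fault, frames {W,P}
W → hit
Q → fault, frames {W,P,Q}
W → hit
E → fault, evict P, frames {W,Q,E}
W → hit
Q → hit
E → hit
W → hit
E → hit
W → hit
N → fault, evict Q, frames {W,E,N}
E → hit
N → hit
Q → fault, evict N, frames {W,E,Q}
W → hit
N → fault, evict Q, frames {W,E,N}
P → fault, evict N, frames {W,E,P}
W → hit

{E, P, W}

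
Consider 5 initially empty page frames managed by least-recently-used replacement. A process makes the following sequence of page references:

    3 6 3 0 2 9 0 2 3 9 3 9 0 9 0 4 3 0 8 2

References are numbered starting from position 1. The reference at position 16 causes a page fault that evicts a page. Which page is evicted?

6

pos 1: 3 -> fault, frames (3)
pos 2: 6 -> fault, frames (3 6)
pos 3: 3 -> hit
pos 4: 0 -> fault, frames (6 3 0)
pos 5: 2 -> fault, frames (6 3 0 2)
pos 6: 9 -> fault, frames (6 3 0 2 9)
pos 7: 0 -> hit
pos 8: 2 -> hit
pos 9: 3 -> hit
pos 10: 9 -> hit
pos 11: 3 -> hit
pos 12: 9 -> hit
pos 13: 0 -> hit
pos 14: 9 -> hit
pos 15: 0 -> hit
pos 16: 4 -> fault, evict 6, frames (2 3 9 0 4)
At position 16, page 6 is evicted.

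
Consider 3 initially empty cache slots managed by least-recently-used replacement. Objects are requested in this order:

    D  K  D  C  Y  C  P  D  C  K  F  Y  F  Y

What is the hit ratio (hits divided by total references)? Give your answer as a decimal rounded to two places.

0.36

D: fault, frames {D}
K: fault, frames {D,K}
D: hit
C: fault, frames {K,D,C}
Y: fault, evict K, frames {D,C,Y}
C: hit
P: fault, evict D, frames {Y,C,P}
D: fault, evict Y, frames {C,P,D}
C: hit
K: fault, evict P, frames {D,C,K}
F: fault, evict D, frames {C,K,F}
Y: fault, evict C, frames {K,F,Y}
F: hit
Y: hit
Hits: 5 of 14 references → 5/14 = 0.3571.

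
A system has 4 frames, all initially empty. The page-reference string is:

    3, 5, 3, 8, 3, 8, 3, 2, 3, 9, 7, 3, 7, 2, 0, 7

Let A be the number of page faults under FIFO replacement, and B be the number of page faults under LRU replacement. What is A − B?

Under FIFO: F F . F . . . F . F F F . . F . → 8 faults.
Under LRU: F F . F . . . F . F F . . . F . → 7 faults.
A − B = 8 − 7 = 1.

1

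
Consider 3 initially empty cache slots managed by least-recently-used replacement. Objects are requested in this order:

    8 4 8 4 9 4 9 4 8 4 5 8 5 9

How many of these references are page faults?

8: miss, frames {8}
4: miss, frames {8,4}
8: hit
4: hit
9: miss, frames {8,4,9}
4: hit
9: hit
4: hit
8: hit
4: hit
5: miss, evict 9, frames {8,4,5}
8: hit
5: hit
9: miss, evict 4, frames {8,5,9}
Page faults: 5.

5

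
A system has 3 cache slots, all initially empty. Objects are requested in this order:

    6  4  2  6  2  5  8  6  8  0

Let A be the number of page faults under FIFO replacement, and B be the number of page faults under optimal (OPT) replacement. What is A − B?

Under FIFO: F F F . . F F F . F → 7 faults.
Under OPT: F F F . . F F . . F → 6 faults.
A − B = 7 − 6 = 1.

1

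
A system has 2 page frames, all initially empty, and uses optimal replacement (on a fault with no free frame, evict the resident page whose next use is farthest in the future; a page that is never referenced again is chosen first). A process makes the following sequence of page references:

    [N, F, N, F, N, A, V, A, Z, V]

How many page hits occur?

5

N: fault, frames (N)
F: fault, frames (N F)
N: hit
F: hit
N: hit
A: fault, evict F, frames (N A)
V: fault, evict N, frames (A V)
A: hit
Z: fault, evict A, frames (V Z)
V: hit
Hits: 5.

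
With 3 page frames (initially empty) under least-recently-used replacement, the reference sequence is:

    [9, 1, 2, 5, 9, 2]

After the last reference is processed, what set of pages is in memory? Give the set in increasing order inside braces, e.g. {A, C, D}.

9 → fault, frames (9)
1 → fault, frames (9 1)
2 → fault, frames (9 1 2)
5 → fault, evict 9, frames (1 2 5)
9 → fault, evict 1, frames (2 5 9)
2 → hit

{2, 5, 9}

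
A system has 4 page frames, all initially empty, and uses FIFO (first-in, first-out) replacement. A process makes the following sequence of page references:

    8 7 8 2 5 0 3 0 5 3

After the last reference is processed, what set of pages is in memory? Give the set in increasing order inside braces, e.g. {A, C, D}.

{0, 2, 3, 5}

8 → miss, frames [8]
7 → miss, frames [8, 7]
8 → hit
2 → miss, frames [8, 7, 2]
5 → miss, frames [8, 7, 2, 5]
0 → miss, evict 8, frames [7, 2, 5, 0]
3 → miss, evict 7, frames [2, 5, 0, 3]
0 → hit
5 → hit
3 → hit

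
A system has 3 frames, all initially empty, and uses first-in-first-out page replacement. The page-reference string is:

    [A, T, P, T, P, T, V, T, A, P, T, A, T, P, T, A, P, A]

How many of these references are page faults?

7

A → miss, frames {A}
T → miss, frames {A,T}
P → miss, frames {A,T,P}
T → hit
P → hit
T → hit
V → miss, evict A, frames {T,P,V}
T → hit
A → miss, evict T, frames {P,V,A}
P → hit
T → miss, evict P, frames {V,A,T}
A → hit
T → hit
P → miss, evict V, frames {A,T,P}
T → hit
A → hit
P → hit
A → hit
Page faults: 7.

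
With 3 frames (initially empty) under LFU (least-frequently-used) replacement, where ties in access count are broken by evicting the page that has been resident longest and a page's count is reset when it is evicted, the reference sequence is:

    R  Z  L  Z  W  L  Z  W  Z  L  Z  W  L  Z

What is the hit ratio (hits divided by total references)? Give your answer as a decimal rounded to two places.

R → fault, frames (R)
Z → fault, frames (R Z)
L → fault, frames (R Z L)
Z → hit
W → fault, evict R, frames (Z L W)
L → hit
Z → hit
W → hit
Z → hit
L → hit
Z → hit
W → hit
L → hit
Z → hit
Hits: 10 of 14 references → 10/14 = 0.7143.

0.71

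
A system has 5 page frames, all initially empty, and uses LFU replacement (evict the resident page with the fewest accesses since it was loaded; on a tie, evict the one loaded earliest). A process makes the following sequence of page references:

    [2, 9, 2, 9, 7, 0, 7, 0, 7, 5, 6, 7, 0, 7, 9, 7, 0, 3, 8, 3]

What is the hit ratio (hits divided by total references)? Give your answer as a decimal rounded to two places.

0.55

2 -> fault, frames [2]
9 -> fault, frames [2, 9]
2 -> hit
9 -> hit
7 -> fault, frames [2, 9, 7]
0 -> fault, frames [2, 9, 7, 0]
7 -> hit
0 -> hit
7 -> hit
5 -> fault, frames [2, 9, 7, 0, 5]
6 -> fault, evict 5, frames [2, 9, 7, 0, 6]
7 -> hit
0 -> hit
7 -> hit
9 -> hit
7 -> hit
0 -> hit
3 -> fault, evict 6, frames [2, 9, 7, 0, 3]
8 -> fault, evict 3, frames [2, 9, 7, 0, 8]
3 -> fault, evict 8, frames [2, 9, 7, 0, 3]
Hits: 11 of 20 references → 11/20 = 0.5500.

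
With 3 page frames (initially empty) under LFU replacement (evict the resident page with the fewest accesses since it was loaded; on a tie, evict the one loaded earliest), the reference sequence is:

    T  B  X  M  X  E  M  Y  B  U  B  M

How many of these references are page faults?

9

T -> miss, frames (T)
B -> miss, frames (T B)
X -> miss, frames (T B X)
M -> miss, evict T, frames (B X M)
X -> hit
E -> miss, evict B, frames (X M E)
M -> hit
Y -> miss, evict E, frames (X M Y)
B -> miss, evict Y, frames (X M B)
U -> miss, evict B, frames (X M U)
B -> miss, evict U, frames (X M B)
M -> hit
Page faults: 9.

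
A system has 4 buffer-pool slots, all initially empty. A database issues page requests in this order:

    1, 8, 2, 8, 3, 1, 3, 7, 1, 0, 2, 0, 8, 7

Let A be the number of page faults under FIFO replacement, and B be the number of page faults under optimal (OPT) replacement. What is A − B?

4

Under FIFO: F F F . F . . F F F F . F F → 10 faults.
Under OPT: F F F . F . . F . F . . . . → 6 faults.
A − B = 10 − 6 = 4.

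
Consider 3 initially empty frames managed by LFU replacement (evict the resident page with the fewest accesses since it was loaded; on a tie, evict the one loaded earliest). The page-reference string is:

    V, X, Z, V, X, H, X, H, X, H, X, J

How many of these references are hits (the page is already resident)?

V → fault, frames {V}
X → fault, frames {V,X}
Z → fault, frames {V,X,Z}
V → hit
X → hit
H → fault, evict Z, frames {V,X,H}
X → hit
H → hit
X → hit
H → hit
X → hit
J → fault, evict V, frames {X,H,J}
Hits: 7.

7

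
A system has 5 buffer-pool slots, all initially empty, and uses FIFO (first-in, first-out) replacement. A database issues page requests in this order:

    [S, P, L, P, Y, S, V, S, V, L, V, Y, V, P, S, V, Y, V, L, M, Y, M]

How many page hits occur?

16

S: fault, frames (S)
P: fault, frames (S P)
L: fault, frames (S P L)
P: hit
Y: fault, frames (S P L Y)
S: hit
V: fault, frames (S P L Y V)
S: hit
V: hit
L: hit
V: hit
Y: hit
V: hit
P: hit
S: hit
V: hit
Y: hit
V: hit
L: hit
M: fault, evict S, frames (P L Y V M)
Y: hit
M: hit
Hits: 16.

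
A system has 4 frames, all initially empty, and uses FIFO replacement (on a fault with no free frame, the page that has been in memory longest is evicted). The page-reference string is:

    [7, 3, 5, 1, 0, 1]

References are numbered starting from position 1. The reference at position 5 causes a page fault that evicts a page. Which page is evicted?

7

pos 1: 7 → miss, frames [7]
pos 2: 3 → miss, frames [7, 3]
pos 3: 5 → miss, frames [7, 3, 5]
pos 4: 1 → miss, frames [7, 3, 5, 1]
pos 5: 0 → miss, evict 7, frames [3, 5, 1, 0]
At position 5, page 7 is evicted.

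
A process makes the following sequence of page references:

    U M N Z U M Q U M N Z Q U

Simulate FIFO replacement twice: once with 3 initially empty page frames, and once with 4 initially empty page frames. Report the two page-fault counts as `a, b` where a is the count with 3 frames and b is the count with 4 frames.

10, 11

3 frames: F F F F F F F . . F F . F → 10 faults.
4 frames: F F F F . . F F F F F F F → 11 faults.
11 > 10: adding a frame increased faults — Belady's anomaly.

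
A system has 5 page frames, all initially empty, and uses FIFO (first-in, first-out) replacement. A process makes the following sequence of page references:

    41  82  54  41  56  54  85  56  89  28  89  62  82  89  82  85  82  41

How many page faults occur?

41 -> fault, frames [41]
82 -> fault, frames [41, 82]
54 -> fault, frames [41, 82, 54]
41 -> hit
56 -> fault, frames [41, 82, 54, 56]
54 -> hit
85 -> fault, frames [41, 82, 54, 56, 85]
56 -> hit
89 -> fault, evict 41, frames [82, 54, 56, 85, 89]
28 -> fault, evict 82, frames [54, 56, 85, 89, 28]
89 -> hit
62 -> fault, evict 54, frames [56, 85, 89, 28, 62]
82 -> fault, evict 56, frames [85, 89, 28, 62, 82]
89 -> hit
82 -> hit
85 -> hit
82 -> hit
41 -> fault, evict 85, frames [89, 28, 62, 82, 41]
Page faults: 10.

10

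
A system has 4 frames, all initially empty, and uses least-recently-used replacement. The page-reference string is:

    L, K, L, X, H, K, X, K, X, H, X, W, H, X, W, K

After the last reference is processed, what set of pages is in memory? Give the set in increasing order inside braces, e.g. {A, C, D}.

{H, K, W, X}

L → fault, frames [L]
K → fault, frames [L, K]
L → hit
X → fault, frames [K, L, X]
H → fault, frames [K, L, X, H]
K → hit
X → hit
K → hit
X → hit
H → hit
X → hit
W → fault, evict L, frames [K, H, X, W]
H → hit
X → hit
W → hit
K → hit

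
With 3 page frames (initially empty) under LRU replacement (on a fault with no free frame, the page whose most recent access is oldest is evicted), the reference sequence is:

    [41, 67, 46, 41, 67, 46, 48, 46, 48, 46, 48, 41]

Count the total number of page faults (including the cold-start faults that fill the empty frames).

5

41: miss, frames [41]
67: miss, frames [41, 67]
46: miss, frames [41, 67, 46]
41: hit
67: hit
46: hit
48: miss, evict 41, frames [67, 46, 48]
46: hit
48: hit
46: hit
48: hit
41: miss, evict 67, frames [46, 48, 41]
Page faults: 5.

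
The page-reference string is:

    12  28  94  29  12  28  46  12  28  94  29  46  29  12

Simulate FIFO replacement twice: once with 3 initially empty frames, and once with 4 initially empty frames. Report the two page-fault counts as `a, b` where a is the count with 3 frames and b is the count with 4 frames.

3 frames: F F F F F F F . . F F . . F → 10 faults.
4 frames: F F F F . . F F F F F F . F → 11 faults.
11 > 10: adding a frame increased faults — Belady's anomaly.

10, 11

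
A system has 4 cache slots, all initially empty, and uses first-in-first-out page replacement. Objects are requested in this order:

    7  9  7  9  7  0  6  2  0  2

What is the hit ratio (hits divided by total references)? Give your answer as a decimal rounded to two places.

0.50

7 → miss, frames (7)
9 → miss, frames (7 9)
7 → hit
9 → hit
7 → hit
0 → miss, frames (7 9 0)
6 → miss, frames (7 9 0 6)
2 → miss, evict 7, frames (9 0 6 2)
0 → hit
2 → hit
Hits: 5 of 10 references → 5/10 = 0.5000.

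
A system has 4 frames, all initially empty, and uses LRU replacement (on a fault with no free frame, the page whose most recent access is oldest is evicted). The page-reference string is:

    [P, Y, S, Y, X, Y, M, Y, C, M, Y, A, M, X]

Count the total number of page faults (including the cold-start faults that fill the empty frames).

8

P → fault, frames (P)
Y → fault, frames (P Y)
S → fault, frames (P Y S)
Y → hit
X → fault, frames (P S Y X)
Y → hit
M → fault, evict P, frames (S X Y M)
Y → hit
C → fault, evict S, frames (X M Y C)
M → hit
Y → hit
A → fault, evict X, frames (C M Y A)
M → hit
X → fault, evict C, frames (Y A M X)
Page faults: 8.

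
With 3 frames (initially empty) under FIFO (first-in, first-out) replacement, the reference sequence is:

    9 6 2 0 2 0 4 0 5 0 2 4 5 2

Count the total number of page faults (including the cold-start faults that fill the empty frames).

7

9 -> miss, frames {9}
6 -> miss, frames {9,6}
2 -> miss, frames {9,6,2}
0 -> miss, evict 9, frames {6,2,0}
2 -> hit
0 -> hit
4 -> miss, evict 6, frames {2,0,4}
0 -> hit
5 -> miss, evict 2, frames {0,4,5}
0 -> hit
2 -> miss, evict 0, frames {4,5,2}
4 -> hit
5 -> hit
2 -> hit
Page faults: 7.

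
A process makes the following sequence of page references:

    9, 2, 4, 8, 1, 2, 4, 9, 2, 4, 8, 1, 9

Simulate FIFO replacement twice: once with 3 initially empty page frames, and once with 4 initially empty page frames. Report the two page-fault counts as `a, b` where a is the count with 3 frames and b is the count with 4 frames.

3 frames: F F F F F F F F . . F F . → 10 faults.
4 frames: F F F F F . . F F F F F F → 11 faults.
11 > 10: adding a frame increased faults — Belady's anomaly.

10, 11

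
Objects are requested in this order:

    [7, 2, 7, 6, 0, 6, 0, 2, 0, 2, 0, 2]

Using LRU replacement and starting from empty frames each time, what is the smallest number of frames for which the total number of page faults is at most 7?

2

f=1: 12 faults
f=2: 5 faults
f=3: 5 faults
f=4: 4 faults
Smallest f with faults ≤ 7 is 2.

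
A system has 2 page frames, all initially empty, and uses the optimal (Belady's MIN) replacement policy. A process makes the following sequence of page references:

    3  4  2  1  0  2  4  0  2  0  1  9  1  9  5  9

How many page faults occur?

3: miss, frames (3)
4: miss, frames (3 4)
2: miss, evict 3, frames (4 2)
1: miss, evict 4, frames (2 1)
0: miss, evict 1, frames (2 0)
2: hit
4: miss, evict 2, frames (0 4)
0: hit
2: miss, evict 4, frames (0 2)
0: hit
1: miss, evict 2, frames (0 1)
9: miss, evict 0, frames (1 9)
1: hit
9: hit
5: miss, evict 1, frames (9 5)
9: hit
Page faults: 10.

10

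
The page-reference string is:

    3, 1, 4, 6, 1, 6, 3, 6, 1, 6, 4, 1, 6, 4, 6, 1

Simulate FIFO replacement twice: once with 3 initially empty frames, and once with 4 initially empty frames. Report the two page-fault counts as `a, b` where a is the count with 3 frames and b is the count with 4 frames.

8, 4

3 frames: F F F F . . F . F . F . F . . . → 8 faults.
4 frames: F F F F . . . . . . . . . . . . → 4 faults.
4 < 8: adding a frame reduced faults, as is typical.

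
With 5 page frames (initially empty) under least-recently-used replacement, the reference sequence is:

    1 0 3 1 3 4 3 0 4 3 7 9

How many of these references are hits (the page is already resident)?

6

1 → fault, frames (1)
0 → fault, frames (1 0)
3 → fault, frames (1 0 3)
1 → hit
3 → hit
4 → fault, frames (0 1 3 4)
3 → hit
0 → hit
4 → hit
3 → hit
7 → fault, frames (1 0 4 3 7)
9 → fault, evict 1, frames (0 4 3 7 9)
Hits: 6.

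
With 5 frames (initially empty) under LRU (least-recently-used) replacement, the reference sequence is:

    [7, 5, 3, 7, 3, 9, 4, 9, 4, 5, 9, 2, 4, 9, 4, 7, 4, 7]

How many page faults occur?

7 -> miss, frames {7}
5 -> miss, frames {7,5}
3 -> miss, frames {7,5,3}
7 -> hit
3 -> hit
9 -> miss, frames {5,7,3,9}
4 -> miss, frames {5,7,3,9,4}
9 -> hit
4 -> hit
5 -> hit
9 -> hit
2 -> miss, evict 7, frames {3,4,5,9,2}
4 -> hit
9 -> hit
4 -> hit
7 -> miss, evict 3, frames {5,2,9,4,7}
4 -> hit
7 -> hit
Page faults: 7.

7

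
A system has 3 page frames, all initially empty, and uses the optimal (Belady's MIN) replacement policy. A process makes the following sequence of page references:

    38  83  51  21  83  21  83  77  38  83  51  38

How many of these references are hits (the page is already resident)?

6

38 -> miss, frames [38]
83 -> miss, frames [38, 83]
51 -> miss, frames [38, 83, 51]
21 -> miss, evict 51, frames [38, 83, 21]
83 -> hit
21 -> hit
83 -> hit
77 -> miss, evict 21, frames [38, 83, 77]
38 -> hit
83 -> hit
51 -> miss, evict 77, frames [38, 83, 51]
38 -> hit
Hits: 6.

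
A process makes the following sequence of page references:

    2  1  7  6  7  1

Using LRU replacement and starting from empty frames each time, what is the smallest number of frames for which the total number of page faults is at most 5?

2

f=1: 6 faults
f=2: 5 faults
f=3: 4 faults
f=4: 4 faults
Smallest f with faults ≤ 5 is 2.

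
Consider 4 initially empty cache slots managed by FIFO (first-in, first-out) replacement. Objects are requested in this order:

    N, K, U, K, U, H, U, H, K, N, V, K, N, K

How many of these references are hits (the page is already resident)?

N -> miss, frames [N]
K -> miss, frames [N, K]
U -> miss, frames [N, K, U]
K -> hit
U -> hit
H -> miss, frames [N, K, U, H]
U -> hit
H -> hit
K -> hit
N -> hit
V -> miss, evict N, frames [K, U, H, V]
K -> hit
N -> miss, evict K, frames [U, H, V, N]
K -> miss, evict U, frames [H, V, N, K]
Hits: 7.

7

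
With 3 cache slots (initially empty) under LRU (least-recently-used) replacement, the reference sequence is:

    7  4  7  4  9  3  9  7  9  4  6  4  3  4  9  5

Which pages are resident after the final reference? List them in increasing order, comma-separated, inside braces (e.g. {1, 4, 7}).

{4, 5, 9}

7 -> miss, frames [7]
4 -> miss, frames [7, 4]
7 -> hit
4 -> hit
9 -> miss, frames [7, 4, 9]
3 -> miss, evict 7, frames [4, 9, 3]
9 -> hit
7 -> miss, evict 4, frames [3, 9, 7]
9 -> hit
4 -> miss, evict 3, frames [7, 9, 4]
6 -> miss, evict 7, frames [9, 4, 6]
4 -> hit
3 -> miss, evict 9, frames [6, 4, 3]
4 -> hit
9 -> miss, evict 6, frames [3, 4, 9]
5 -> miss, evict 3, frames [4, 9, 5]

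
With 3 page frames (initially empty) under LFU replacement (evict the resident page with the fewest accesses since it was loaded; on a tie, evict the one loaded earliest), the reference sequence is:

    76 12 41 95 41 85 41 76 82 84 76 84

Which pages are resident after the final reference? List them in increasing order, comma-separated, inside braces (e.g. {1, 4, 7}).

{41, 76, 84}

76 -> miss, frames (76)
12 -> miss, frames (76 12)
41 -> miss, frames (76 12 41)
95 -> miss, evict 76, frames (12 41 95)
41 -> hit
85 -> miss, evict 12, frames (41 95 85)
41 -> hit
76 -> miss, evict 95, frames (41 85 76)
82 -> miss, evict 85, frames (41 76 82)
84 -> miss, evict 76, frames (41 82 84)
76 -> miss, evict 82, frames (41 84 76)
84 -> hit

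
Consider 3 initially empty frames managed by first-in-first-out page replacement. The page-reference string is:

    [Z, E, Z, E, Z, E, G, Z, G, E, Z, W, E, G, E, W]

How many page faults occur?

Z: miss, frames {Z}
E: miss, frames {Z,E}
Z: hit
E: hit
Z: hit
E: hit
G: miss, frames {Z,E,G}
Z: hit
G: hit
E: hit
Z: hit
W: miss, evict Z, frames {E,G,W}
E: hit
G: hit
E: hit
W: hit
Page faults: 4.

4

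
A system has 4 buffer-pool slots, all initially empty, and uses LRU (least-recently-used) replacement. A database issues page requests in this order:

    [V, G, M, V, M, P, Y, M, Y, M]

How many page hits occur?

V -> fault, frames (V)
G -> fault, frames (V G)
M -> fault, frames (V G M)
V -> hit
M -> hit
P -> fault, frames (G V M P)
Y -> fault, evict G, frames (V M P Y)
M -> hit
Y -> hit
M -> hit
Hits: 5.

5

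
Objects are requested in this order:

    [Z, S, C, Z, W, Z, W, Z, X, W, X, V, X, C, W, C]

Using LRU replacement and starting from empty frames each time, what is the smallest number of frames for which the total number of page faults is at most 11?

2

f=1: 16 faults
f=2: 10 faults
f=3: 8 faults
f=4: 7 faults
f=5: 6 faults
f=6: 6 faults
Smallest f with faults ≤ 11 is 2.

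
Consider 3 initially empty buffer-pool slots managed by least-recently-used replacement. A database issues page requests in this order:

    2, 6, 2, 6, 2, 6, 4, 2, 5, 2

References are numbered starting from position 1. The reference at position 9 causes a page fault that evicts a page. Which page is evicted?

pos 1: 2 -> fault, frames [2]
pos 2: 6 -> fault, frames [2, 6]
pos 3: 2 -> hit
pos 4: 6 -> hit
pos 5: 2 -> hit
pos 6: 6 -> hit
pos 7: 4 -> fault, frames [2, 6, 4]
pos 8: 2 -> hit
pos 9: 5 -> fault, evict 6, frames [4, 2, 5]
At position 9, page 6 is evicted.

6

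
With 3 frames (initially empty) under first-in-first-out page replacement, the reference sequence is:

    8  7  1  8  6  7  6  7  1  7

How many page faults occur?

8 → miss, frames (8)
7 → miss, frames (8 7)
1 → miss, frames (8 7 1)
8 → hit
6 → miss, evict 8, frames (7 1 6)
7 → hit
6 → hit
7 → hit
1 → hit
7 → hit
Page faults: 4.

4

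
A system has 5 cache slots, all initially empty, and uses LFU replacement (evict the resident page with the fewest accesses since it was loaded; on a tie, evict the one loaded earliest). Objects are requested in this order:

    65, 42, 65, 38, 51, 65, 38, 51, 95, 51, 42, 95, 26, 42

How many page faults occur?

7

65 -> miss, frames (65)
42 -> miss, frames (65 42)
65 -> hit
38 -> miss, frames (65 42 38)
51 -> miss, frames (65 42 38 51)
65 -> hit
38 -> hit
51 -> hit
95 -> miss, frames (65 42 38 51 95)
51 -> hit
42 -> hit
95 -> hit
26 -> miss, evict 42, frames (65 38 51 95 26)
42 -> miss, evict 26, frames (65 38 51 95 42)
Page faults: 7.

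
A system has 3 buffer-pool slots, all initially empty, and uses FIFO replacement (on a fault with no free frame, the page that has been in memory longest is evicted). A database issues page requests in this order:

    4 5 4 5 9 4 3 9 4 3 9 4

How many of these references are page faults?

5

4 → fault, frames {4}
5 → fault, frames {4,5}
4 → hit
5 → hit
9 → fault, frames {4,5,9}
4 → hit
3 → fault, evict 4, frames {5,9,3}
9 → hit
4 → fault, evict 5, frames {9,3,4}
3 → hit
9 → hit
4 → hit
Page faults: 5.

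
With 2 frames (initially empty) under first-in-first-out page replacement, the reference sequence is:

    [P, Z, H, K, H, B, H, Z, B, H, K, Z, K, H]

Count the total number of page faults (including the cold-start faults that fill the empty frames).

12

P → miss, frames [P]
Z → miss, frames [P, Z]
H → miss, evict P, frames [Z, H]
K → miss, evict Z, frames [H, K]
H → hit
B → miss, evict H, frames [K, B]
H → miss, evict K, frames [B, H]
Z → miss, evict B, frames [H, Z]
B → miss, evict H, frames [Z, B]
H → miss, evict Z, frames [B, H]
K → miss, evict B, frames [H, K]
Z → miss, evict H, frames [K, Z]
K → hit
H → miss, evict K, frames [Z, H]
Page faults: 12.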